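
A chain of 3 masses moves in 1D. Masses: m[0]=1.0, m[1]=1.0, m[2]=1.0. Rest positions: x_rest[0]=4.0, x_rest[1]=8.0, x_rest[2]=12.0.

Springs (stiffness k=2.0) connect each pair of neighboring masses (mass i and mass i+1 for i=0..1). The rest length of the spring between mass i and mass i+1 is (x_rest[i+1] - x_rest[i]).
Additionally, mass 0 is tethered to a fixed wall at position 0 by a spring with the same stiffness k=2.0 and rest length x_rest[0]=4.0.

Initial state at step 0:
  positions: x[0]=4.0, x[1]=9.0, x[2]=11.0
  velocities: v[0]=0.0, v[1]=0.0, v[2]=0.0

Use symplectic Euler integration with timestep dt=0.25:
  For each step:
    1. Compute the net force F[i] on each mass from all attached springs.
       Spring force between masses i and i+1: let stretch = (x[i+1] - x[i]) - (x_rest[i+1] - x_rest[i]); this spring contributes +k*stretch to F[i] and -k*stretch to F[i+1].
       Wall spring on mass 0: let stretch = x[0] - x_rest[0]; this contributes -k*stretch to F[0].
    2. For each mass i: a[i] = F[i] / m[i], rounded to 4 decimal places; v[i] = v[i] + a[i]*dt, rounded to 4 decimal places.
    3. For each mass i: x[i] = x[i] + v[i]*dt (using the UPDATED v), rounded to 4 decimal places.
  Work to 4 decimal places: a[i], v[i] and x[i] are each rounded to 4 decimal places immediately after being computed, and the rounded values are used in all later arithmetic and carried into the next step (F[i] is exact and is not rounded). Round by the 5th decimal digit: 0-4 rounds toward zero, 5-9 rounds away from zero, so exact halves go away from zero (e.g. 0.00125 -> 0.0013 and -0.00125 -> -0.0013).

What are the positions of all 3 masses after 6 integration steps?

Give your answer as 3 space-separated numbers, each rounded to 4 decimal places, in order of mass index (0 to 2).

Step 0: x=[4.0000 9.0000 11.0000] v=[0.0000 0.0000 0.0000]
Step 1: x=[4.1250 8.6250 11.2500] v=[0.5000 -1.5000 1.0000]
Step 2: x=[4.2969 8.0156 11.6719] v=[0.6875 -2.4375 1.6875]
Step 3: x=[4.3965 7.3984 12.1368] v=[0.3984 -2.4687 1.8594]
Step 4: x=[4.3218 6.9983 12.5094] v=[-0.2989 -1.6005 1.4902]
Step 5: x=[4.0414 6.9525 12.6931] v=[-1.1216 -0.1832 0.7347]
Step 6: x=[3.6197 7.2604 12.6592] v=[-1.6868 1.2316 -0.1356]

Answer: 3.6197 7.2604 12.6592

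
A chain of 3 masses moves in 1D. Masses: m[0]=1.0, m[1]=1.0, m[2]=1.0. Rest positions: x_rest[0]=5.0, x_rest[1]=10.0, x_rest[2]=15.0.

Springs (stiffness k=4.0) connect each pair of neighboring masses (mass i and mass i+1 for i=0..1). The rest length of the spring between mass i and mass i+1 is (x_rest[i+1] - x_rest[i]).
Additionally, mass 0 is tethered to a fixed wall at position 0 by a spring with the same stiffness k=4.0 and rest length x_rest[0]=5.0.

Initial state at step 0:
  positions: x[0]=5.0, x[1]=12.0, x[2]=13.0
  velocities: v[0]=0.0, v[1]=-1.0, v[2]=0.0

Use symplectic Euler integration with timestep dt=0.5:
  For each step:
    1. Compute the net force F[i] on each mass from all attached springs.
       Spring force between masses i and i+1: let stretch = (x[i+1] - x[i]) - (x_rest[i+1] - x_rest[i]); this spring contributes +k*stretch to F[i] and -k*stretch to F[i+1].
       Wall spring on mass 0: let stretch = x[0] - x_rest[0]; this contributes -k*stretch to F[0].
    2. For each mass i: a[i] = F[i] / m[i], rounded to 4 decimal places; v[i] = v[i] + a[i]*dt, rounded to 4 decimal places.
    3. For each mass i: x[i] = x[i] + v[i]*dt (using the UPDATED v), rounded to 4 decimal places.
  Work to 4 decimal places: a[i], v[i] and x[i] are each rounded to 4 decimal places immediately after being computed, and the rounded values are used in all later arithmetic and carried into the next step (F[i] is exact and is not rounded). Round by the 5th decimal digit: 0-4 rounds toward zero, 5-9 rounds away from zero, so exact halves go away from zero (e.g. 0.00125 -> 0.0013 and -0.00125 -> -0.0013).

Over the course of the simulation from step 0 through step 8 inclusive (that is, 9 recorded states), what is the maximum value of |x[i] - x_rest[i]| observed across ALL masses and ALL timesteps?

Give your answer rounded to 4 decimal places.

Step 0: x=[5.0000 12.0000 13.0000] v=[0.0000 -1.0000 0.0000]
Step 1: x=[7.0000 5.5000 17.0000] v=[4.0000 -13.0000 8.0000]
Step 2: x=[0.5000 12.0000 14.5000] v=[-13.0000 13.0000 -5.0000]
Step 3: x=[5.0000 9.5000 14.5000] v=[9.0000 -5.0000 0.0000]
Step 4: x=[9.0000 7.5000 14.5000] v=[8.0000 -4.0000 0.0000]
Step 5: x=[2.5000 14.0000 12.5000] v=[-13.0000 13.0000 -4.0000]
Step 6: x=[5.0000 7.5000 17.0000] v=[5.0000 -13.0000 9.0000]
Step 7: x=[5.0000 8.0000 17.0000] v=[0.0000 1.0000 0.0000]
Step 8: x=[3.0000 14.5000 13.0000] v=[-4.0000 13.0000 -8.0000]
Max displacement = 4.5000

Answer: 4.5000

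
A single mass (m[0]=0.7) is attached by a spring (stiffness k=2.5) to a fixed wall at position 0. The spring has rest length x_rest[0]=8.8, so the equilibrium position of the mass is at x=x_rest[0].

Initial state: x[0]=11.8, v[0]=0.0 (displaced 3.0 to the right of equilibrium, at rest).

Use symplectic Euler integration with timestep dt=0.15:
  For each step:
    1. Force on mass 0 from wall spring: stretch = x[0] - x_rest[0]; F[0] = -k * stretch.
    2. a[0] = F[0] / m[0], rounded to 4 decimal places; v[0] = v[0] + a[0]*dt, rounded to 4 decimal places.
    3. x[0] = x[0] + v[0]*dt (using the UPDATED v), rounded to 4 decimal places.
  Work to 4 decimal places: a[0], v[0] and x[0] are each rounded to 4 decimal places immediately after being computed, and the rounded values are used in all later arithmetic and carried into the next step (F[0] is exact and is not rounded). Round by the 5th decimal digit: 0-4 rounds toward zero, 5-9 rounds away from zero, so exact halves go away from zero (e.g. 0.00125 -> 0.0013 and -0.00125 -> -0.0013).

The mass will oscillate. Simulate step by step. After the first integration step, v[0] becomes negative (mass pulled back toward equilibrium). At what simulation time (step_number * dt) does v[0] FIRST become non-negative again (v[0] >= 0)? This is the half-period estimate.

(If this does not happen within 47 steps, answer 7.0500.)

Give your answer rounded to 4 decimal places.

Answer: 1.8000

Derivation:
Step 0: x=[11.8000] v=[0.0000]
Step 1: x=[11.5589] v=[-1.6071]
Step 2: x=[11.0961] v=[-3.0851]
Step 3: x=[10.4488] v=[-4.3152]
Step 4: x=[9.6690] v=[-5.1985]
Step 5: x=[8.8194] v=[-5.6640]
Step 6: x=[7.9682] v=[-5.6744]
Step 7: x=[7.1839] v=[-5.2288]
Step 8: x=[6.5295] v=[-4.3630]
Step 9: x=[6.0575] v=[-3.1467]
Step 10: x=[5.8059] v=[-1.6775]
Step 11: x=[5.7949] v=[-0.0735]
Step 12: x=[6.0254] v=[1.5364]
First v>=0 after going negative at step 12, time=1.8000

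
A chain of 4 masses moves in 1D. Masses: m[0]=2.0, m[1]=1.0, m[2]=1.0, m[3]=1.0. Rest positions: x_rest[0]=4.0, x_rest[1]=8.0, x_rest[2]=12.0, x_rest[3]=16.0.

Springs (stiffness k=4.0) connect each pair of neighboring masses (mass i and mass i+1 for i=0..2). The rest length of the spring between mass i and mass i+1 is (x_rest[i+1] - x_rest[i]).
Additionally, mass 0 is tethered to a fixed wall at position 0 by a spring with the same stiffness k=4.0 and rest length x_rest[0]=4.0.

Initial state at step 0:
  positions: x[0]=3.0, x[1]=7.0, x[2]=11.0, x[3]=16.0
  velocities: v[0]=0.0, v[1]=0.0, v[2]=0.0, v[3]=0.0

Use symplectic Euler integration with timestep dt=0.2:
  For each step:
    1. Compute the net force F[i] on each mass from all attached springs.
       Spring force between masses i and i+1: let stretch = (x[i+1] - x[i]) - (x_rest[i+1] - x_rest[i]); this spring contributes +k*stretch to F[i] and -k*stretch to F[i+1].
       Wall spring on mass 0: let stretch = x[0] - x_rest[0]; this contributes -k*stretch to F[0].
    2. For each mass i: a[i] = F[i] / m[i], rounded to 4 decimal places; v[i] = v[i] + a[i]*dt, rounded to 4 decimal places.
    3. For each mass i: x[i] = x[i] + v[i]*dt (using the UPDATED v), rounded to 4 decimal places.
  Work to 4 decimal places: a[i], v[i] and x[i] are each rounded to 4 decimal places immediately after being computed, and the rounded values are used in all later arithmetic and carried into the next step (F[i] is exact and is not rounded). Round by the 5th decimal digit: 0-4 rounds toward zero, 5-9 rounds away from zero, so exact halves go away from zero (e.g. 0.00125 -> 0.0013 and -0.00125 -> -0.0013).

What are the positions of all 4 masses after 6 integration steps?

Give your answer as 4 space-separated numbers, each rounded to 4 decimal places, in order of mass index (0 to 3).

Step 0: x=[3.0000 7.0000 11.0000 16.0000] v=[0.0000 0.0000 0.0000 0.0000]
Step 1: x=[3.0800 7.0000 11.1600 15.8400] v=[0.4000 0.0000 0.8000 -0.8000]
Step 2: x=[3.2272 7.0384 11.4032 15.5712] v=[0.7360 0.1920 1.2160 -1.3440]
Step 3: x=[3.4211 7.1654 11.6149 15.2755] v=[0.9696 0.6349 1.0586 -1.4784]
Step 4: x=[3.6409 7.4052 11.7004 15.0341] v=[1.0989 1.1991 0.4275 -1.2069]
Step 5: x=[3.8706 7.7300 11.6321 14.8993] v=[1.1483 1.6238 -0.3417 -0.6739]
Step 6: x=[4.0994 8.0616 11.4622 14.8818] v=[1.1438 1.6580 -0.8496 -0.0877]

Answer: 4.0994 8.0616 11.4622 14.8818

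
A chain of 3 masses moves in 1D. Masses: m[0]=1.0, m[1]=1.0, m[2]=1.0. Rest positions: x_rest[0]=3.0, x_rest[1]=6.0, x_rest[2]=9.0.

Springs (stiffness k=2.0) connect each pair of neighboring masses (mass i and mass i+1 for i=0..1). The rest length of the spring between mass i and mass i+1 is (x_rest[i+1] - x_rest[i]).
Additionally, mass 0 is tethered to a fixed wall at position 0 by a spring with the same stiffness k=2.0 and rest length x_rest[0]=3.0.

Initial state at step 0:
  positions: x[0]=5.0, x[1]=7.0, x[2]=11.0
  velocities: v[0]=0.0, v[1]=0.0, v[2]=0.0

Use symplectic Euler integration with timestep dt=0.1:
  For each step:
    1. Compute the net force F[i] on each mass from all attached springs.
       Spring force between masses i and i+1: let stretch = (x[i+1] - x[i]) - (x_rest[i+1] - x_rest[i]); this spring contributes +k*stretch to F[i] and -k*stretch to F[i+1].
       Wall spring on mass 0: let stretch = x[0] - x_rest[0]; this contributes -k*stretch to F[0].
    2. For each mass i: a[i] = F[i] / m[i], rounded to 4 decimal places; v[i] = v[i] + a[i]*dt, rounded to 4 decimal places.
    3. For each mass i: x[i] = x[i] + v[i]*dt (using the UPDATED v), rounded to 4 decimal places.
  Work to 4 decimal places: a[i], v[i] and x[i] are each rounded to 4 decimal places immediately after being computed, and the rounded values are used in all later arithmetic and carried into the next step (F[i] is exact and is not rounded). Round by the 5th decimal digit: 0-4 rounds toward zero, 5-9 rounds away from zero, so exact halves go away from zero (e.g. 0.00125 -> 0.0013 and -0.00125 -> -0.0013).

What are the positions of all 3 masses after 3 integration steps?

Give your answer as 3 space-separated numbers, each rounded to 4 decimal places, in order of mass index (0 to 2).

Step 0: x=[5.0000 7.0000 11.0000] v=[0.0000 0.0000 0.0000]
Step 1: x=[4.9400 7.0400 10.9800] v=[-0.6000 0.4000 -0.2000]
Step 2: x=[4.8232 7.1168 10.9412] v=[-1.1680 0.7680 -0.3880]
Step 3: x=[4.6558 7.2242 10.8859] v=[-1.6739 1.0742 -0.5529]

Answer: 4.6558 7.2242 10.8859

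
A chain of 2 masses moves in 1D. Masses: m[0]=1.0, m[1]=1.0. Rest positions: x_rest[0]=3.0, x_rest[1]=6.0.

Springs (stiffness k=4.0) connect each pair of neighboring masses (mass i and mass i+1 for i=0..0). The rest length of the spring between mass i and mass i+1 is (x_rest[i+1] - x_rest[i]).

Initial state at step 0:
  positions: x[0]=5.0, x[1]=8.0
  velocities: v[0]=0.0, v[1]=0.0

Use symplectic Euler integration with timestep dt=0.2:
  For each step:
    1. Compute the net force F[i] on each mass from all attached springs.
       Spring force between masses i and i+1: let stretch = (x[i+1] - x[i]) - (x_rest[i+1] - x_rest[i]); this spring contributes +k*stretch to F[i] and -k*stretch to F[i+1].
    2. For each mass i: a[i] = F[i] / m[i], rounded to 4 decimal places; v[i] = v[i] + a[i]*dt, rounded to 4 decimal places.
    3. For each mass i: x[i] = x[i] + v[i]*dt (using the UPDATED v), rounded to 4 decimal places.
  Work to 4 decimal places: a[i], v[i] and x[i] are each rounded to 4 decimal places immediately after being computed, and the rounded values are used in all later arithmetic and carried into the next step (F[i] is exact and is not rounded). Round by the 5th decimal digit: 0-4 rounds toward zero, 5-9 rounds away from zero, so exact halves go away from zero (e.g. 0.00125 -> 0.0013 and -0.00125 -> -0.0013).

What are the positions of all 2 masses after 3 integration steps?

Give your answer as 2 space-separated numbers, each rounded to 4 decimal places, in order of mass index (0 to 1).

Step 0: x=[5.0000 8.0000] v=[0.0000 0.0000]
Step 1: x=[5.0000 8.0000] v=[0.0000 0.0000]
Step 2: x=[5.0000 8.0000] v=[0.0000 0.0000]
Step 3: x=[5.0000 8.0000] v=[0.0000 0.0000]

Answer: 5.0000 8.0000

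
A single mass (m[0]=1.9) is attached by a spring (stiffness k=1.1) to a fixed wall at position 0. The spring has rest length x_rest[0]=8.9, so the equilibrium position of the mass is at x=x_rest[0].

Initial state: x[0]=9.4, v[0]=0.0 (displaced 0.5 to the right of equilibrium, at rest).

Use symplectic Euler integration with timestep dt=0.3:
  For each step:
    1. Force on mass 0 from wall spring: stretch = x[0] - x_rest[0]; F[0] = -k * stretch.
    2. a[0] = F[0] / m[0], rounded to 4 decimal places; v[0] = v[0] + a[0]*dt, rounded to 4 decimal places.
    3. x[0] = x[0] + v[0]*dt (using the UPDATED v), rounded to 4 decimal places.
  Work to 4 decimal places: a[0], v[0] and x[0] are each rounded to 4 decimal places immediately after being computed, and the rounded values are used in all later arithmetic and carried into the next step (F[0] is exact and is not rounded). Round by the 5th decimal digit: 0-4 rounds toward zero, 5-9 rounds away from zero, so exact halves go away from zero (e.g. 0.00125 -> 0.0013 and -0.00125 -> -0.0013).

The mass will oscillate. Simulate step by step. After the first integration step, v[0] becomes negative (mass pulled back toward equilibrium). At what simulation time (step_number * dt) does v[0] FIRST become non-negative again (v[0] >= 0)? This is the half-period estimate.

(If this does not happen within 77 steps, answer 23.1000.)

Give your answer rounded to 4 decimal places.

Step 0: x=[9.4000] v=[0.0000]
Step 1: x=[9.3739] v=[-0.0869]
Step 2: x=[9.3231] v=[-0.1692]
Step 3: x=[9.2503] v=[-0.2427]
Step 4: x=[9.1593] v=[-0.3035]
Step 5: x=[9.0548] v=[-0.3485]
Step 6: x=[8.9422] v=[-0.3754]
Step 7: x=[8.8274] v=[-0.3827]
Step 8: x=[8.7164] v=[-0.3701]
Step 9: x=[8.6149] v=[-0.3382]
Step 10: x=[8.5283] v=[-0.2887]
Step 11: x=[8.4611] v=[-0.2241]
Step 12: x=[8.4167] v=[-0.1479]
Step 13: x=[8.3975] v=[-0.0640]
Step 14: x=[8.4045] v=[0.0233]
First v>=0 after going negative at step 14, time=4.2000

Answer: 4.2000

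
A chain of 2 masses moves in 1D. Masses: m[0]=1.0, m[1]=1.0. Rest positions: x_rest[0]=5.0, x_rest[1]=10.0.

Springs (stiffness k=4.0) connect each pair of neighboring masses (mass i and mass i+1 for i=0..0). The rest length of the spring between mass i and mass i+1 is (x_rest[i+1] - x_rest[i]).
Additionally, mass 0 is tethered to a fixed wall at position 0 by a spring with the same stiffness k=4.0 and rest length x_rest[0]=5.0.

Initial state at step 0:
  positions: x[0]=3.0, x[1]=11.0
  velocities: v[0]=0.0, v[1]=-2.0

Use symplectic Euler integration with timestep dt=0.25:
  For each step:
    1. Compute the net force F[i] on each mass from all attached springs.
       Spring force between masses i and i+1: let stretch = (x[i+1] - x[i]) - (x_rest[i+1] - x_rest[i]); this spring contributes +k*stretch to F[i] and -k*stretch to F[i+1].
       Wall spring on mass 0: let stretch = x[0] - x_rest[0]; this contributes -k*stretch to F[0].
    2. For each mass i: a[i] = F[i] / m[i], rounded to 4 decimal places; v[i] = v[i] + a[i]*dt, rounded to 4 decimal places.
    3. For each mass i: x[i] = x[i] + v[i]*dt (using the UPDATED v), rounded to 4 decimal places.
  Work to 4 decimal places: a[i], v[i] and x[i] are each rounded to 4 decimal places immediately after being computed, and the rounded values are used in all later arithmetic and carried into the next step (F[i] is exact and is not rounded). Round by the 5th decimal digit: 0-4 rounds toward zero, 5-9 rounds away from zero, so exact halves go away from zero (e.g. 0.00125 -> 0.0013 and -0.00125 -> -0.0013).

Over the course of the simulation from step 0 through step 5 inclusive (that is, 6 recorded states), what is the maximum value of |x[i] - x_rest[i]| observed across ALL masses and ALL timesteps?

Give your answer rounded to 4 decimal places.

Step 0: x=[3.0000 11.0000] v=[0.0000 -2.0000]
Step 1: x=[4.2500 9.7500] v=[5.0000 -5.0000]
Step 2: x=[5.8125 8.3750] v=[6.2500 -5.5000]
Step 3: x=[6.5625 7.6094] v=[3.0000 -3.0625]
Step 4: x=[5.9336 7.8321] v=[-2.5156 0.8906]
Step 5: x=[4.2959 8.8301] v=[-6.5507 3.9921]
Max displacement = 2.3906

Answer: 2.3906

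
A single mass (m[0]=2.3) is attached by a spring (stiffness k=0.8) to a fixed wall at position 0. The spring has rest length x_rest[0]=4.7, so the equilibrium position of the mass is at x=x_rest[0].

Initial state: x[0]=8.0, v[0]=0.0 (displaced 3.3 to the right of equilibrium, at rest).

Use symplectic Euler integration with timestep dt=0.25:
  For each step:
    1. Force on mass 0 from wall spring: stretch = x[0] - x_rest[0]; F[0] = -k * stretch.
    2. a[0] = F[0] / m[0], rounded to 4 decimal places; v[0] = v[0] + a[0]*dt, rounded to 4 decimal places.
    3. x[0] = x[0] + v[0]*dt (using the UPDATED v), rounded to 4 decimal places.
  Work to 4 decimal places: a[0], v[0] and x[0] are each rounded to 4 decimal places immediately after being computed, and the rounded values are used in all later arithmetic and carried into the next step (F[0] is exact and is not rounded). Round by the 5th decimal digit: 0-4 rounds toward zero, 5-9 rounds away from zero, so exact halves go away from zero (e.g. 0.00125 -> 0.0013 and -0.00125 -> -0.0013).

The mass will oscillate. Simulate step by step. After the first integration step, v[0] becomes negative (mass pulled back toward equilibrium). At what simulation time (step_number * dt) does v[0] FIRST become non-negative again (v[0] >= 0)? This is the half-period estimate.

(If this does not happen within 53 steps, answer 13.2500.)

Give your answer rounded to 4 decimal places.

Answer: 5.5000

Derivation:
Step 0: x=[8.0000] v=[0.0000]
Step 1: x=[7.9283] v=[-0.2870]
Step 2: x=[7.7864] v=[-0.5677]
Step 3: x=[7.5774] v=[-0.8361]
Step 4: x=[7.3058] v=[-1.0863]
Step 5: x=[6.9776] v=[-1.3129]
Step 6: x=[6.5999] v=[-1.5110]
Step 7: x=[6.1809] v=[-1.6762]
Step 8: x=[5.7297] v=[-1.8050]
Step 9: x=[5.2561] v=[-1.8946]
Step 10: x=[4.7704] v=[-1.9430]
Step 11: x=[4.2831] v=[-1.9491]
Step 12: x=[3.8049] v=[-1.9129]
Step 13: x=[3.3461] v=[-1.8351]
Step 14: x=[2.9168] v=[-1.7174]
Step 15: x=[2.5262] v=[-1.5624]
Step 16: x=[2.1829] v=[-1.3734]
Step 17: x=[1.8943] v=[-1.1545]
Step 18: x=[1.6667] v=[-0.9105]
Step 19: x=[1.5050] v=[-0.6467]
Step 20: x=[1.4128] v=[-0.3689]
Step 21: x=[1.3920] v=[-0.0831]
Step 22: x=[1.4432] v=[0.2046]
First v>=0 after going negative at step 22, time=5.5000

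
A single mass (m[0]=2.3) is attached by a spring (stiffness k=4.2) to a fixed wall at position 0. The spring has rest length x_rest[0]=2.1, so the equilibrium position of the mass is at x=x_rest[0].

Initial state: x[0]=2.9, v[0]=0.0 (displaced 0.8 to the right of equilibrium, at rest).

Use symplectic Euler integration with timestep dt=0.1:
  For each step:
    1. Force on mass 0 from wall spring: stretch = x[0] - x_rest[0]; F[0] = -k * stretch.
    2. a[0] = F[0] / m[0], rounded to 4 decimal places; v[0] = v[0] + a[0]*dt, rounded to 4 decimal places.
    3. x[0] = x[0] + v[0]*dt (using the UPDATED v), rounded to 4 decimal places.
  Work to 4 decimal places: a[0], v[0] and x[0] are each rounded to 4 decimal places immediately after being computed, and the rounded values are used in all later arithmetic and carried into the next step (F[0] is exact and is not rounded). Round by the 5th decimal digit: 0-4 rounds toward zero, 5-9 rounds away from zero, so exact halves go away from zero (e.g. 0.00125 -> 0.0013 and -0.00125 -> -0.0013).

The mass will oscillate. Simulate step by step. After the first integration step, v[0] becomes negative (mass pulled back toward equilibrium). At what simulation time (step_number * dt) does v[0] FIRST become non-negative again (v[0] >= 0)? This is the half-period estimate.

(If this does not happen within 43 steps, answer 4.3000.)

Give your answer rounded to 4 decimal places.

Step 0: x=[2.9000] v=[0.0000]
Step 1: x=[2.8854] v=[-0.1461]
Step 2: x=[2.8565] v=[-0.2895]
Step 3: x=[2.8137] v=[-0.4276]
Step 4: x=[2.7579] v=[-0.5579]
Step 5: x=[2.6901] v=[-0.6780]
Step 6: x=[2.6115] v=[-0.7858]
Step 7: x=[2.5236] v=[-0.8792]
Step 8: x=[2.4279] v=[-0.9566]
Step 9: x=[2.3263] v=[-1.0165]
Step 10: x=[2.2205] v=[-1.0578]
Step 11: x=[2.1125] v=[-1.0798]
Step 12: x=[2.0043] v=[-1.0821]
Step 13: x=[1.8978] v=[-1.0646]
Step 14: x=[1.7950] v=[-1.0277]
Step 15: x=[1.6978] v=[-0.9720]
Step 16: x=[1.6079] v=[-0.8986]
Step 17: x=[1.5270] v=[-0.8087]
Step 18: x=[1.4566] v=[-0.7041]
Step 19: x=[1.3979] v=[-0.5866]
Step 20: x=[1.3521] v=[-0.4584]
Step 21: x=[1.3199] v=[-0.3218]
Step 22: x=[1.3020] v=[-0.1794]
Step 23: x=[1.2986] v=[-0.0337]
Step 24: x=[1.3099] v=[0.1126]
First v>=0 after going negative at step 24, time=2.4000

Answer: 2.4000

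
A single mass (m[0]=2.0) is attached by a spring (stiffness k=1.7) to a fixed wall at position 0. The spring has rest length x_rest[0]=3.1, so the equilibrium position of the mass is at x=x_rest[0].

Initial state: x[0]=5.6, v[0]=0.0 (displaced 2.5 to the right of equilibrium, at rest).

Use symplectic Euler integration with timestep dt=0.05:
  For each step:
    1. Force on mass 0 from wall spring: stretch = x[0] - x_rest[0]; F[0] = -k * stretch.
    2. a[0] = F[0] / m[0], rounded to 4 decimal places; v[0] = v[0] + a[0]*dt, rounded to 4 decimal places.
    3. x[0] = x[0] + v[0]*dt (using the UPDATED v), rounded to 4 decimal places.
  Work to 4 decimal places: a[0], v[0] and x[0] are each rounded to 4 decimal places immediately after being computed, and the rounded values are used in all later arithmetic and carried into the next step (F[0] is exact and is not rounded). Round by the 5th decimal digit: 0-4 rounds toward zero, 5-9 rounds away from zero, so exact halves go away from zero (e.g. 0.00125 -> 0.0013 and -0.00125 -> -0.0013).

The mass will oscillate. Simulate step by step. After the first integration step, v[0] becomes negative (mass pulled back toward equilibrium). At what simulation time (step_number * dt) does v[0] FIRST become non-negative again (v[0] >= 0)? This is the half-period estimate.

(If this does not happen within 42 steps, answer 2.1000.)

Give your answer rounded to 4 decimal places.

Answer: 2.1000

Derivation:
Step 0: x=[5.6000] v=[0.0000]
Step 1: x=[5.5947] v=[-0.1063]
Step 2: x=[5.5841] v=[-0.2123]
Step 3: x=[5.5682] v=[-0.3179]
Step 4: x=[5.5471] v=[-0.4228]
Step 5: x=[5.5208] v=[-0.5268]
Step 6: x=[5.4893] v=[-0.6297]
Step 7: x=[5.4527] v=[-0.7312]
Step 8: x=[5.4111] v=[-0.8312]
Step 9: x=[5.3646] v=[-0.9294]
Step 10: x=[5.3133] v=[-1.0256]
Step 11: x=[5.2573] v=[-1.1197]
Step 12: x=[5.1967] v=[-1.2114]
Step 13: x=[5.1317] v=[-1.3005]
Step 14: x=[5.0624] v=[-1.3868]
Step 15: x=[4.9889] v=[-1.4702]
Step 16: x=[4.9114] v=[-1.5505]
Step 17: x=[4.8300] v=[-1.6275]
Step 18: x=[4.7450] v=[-1.7010]
Step 19: x=[4.6565] v=[-1.7709]
Step 20: x=[4.5646] v=[-1.8371]
Step 21: x=[4.4696] v=[-1.8993]
Step 22: x=[4.3717] v=[-1.9575]
Step 23: x=[4.2711] v=[-2.0115]
Step 24: x=[4.1680] v=[-2.0613]
Step 25: x=[4.0627] v=[-2.1067]
Step 26: x=[3.9553] v=[-2.1476]
Step 27: x=[3.8461] v=[-2.1840]
Step 28: x=[3.7353] v=[-2.2157]
Step 29: x=[3.6232] v=[-2.2427]
Step 30: x=[3.5100] v=[-2.2649]
Step 31: x=[3.3959] v=[-2.2823]
Step 32: x=[3.2812] v=[-2.2949]
Step 33: x=[3.1661] v=[-2.3026]
Step 34: x=[3.0508] v=[-2.3054]
Step 35: x=[2.9356] v=[-2.3033]
Step 36: x=[2.8208] v=[-2.2963]
Step 37: x=[2.7066] v=[-2.2844]
Step 38: x=[2.5932] v=[-2.2677]
Step 39: x=[2.4809] v=[-2.2462]
Step 40: x=[2.3699] v=[-2.2199]
Step 41: x=[2.2605] v=[-2.1889]
Step 42: x=[2.1528] v=[-2.1532]
v[0] did not become non-negative within 42 steps; using fallback time=2.1000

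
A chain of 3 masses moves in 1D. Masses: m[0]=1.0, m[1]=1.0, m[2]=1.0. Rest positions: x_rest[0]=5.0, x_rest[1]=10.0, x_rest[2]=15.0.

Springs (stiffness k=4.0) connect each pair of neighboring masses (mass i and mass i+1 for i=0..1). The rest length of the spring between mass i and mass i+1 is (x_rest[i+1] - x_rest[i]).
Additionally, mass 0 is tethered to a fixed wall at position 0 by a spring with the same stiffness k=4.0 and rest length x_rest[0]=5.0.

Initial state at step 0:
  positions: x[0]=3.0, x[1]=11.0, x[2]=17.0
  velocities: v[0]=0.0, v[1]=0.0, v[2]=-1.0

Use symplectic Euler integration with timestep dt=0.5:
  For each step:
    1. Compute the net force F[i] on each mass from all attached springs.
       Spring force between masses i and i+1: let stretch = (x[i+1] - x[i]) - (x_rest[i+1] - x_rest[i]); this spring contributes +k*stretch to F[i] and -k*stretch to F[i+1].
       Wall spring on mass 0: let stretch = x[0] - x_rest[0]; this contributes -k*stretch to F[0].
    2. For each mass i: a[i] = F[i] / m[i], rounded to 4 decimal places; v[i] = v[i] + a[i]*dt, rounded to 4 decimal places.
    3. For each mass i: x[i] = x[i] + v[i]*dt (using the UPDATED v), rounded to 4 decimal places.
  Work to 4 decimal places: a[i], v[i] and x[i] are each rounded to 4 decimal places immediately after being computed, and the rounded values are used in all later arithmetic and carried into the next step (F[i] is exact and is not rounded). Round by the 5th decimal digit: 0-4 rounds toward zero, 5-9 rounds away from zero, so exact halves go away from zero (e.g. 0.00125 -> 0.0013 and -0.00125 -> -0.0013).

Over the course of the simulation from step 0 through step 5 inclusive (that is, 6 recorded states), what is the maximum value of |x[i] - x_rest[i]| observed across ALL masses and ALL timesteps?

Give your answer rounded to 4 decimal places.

Step 0: x=[3.0000 11.0000 17.0000] v=[0.0000 0.0000 -1.0000]
Step 1: x=[8.0000 9.0000 15.5000] v=[10.0000 -4.0000 -3.0000]
Step 2: x=[6.0000 12.5000 12.5000] v=[-4.0000 7.0000 -6.0000]
Step 3: x=[4.5000 9.5000 14.5000] v=[-3.0000 -6.0000 4.0000]
Step 4: x=[3.5000 6.5000 16.5000] v=[-2.0000 -6.0000 4.0000]
Step 5: x=[2.0000 10.5000 13.5000] v=[-3.0000 8.0000 -6.0000]
Max displacement = 3.5000

Answer: 3.5000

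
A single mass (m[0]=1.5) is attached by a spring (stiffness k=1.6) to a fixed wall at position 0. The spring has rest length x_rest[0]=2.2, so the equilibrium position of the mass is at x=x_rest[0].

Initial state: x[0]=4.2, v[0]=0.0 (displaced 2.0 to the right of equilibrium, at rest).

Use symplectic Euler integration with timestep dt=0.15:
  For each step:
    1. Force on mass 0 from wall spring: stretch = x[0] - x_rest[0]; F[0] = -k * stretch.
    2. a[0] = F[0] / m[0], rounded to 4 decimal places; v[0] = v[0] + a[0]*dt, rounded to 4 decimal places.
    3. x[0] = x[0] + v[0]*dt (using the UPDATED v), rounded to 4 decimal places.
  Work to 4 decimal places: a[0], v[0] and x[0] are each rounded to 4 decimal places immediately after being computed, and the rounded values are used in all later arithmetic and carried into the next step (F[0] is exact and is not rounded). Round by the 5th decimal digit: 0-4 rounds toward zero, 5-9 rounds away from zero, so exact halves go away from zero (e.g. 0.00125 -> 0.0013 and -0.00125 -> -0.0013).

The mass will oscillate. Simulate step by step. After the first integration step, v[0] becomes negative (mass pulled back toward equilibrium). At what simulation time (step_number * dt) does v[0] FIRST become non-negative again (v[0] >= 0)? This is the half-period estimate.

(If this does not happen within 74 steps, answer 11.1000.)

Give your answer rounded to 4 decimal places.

Step 0: x=[4.2000] v=[0.0000]
Step 1: x=[4.1520] v=[-0.3200]
Step 2: x=[4.0572] v=[-0.6323]
Step 3: x=[3.9178] v=[-0.9295]
Step 4: x=[3.7372] v=[-1.2043]
Step 5: x=[3.5197] v=[-1.4503]
Step 6: x=[3.2705] v=[-1.6615]
Step 7: x=[2.9956] v=[-1.8328]
Step 8: x=[2.7016] v=[-1.9601]
Step 9: x=[2.3955] v=[-2.0404]
Step 10: x=[2.0847] v=[-2.0717]
Step 11: x=[1.7767] v=[-2.0533]
Step 12: x=[1.4789] v=[-1.9856]
Step 13: x=[1.1984] v=[-1.8702]
Step 14: x=[0.9419] v=[-1.7099]
Step 15: x=[0.7156] v=[-1.5086]
Step 16: x=[0.5249] v=[-1.2711]
Step 17: x=[0.3744] v=[-1.0031]
Step 18: x=[0.2678] v=[-0.7110]
Step 19: x=[0.2075] v=[-0.4019]
Step 20: x=[0.1950] v=[-0.0831]
Step 21: x=[0.2307] v=[0.2377]
First v>=0 after going negative at step 21, time=3.1500

Answer: 3.1500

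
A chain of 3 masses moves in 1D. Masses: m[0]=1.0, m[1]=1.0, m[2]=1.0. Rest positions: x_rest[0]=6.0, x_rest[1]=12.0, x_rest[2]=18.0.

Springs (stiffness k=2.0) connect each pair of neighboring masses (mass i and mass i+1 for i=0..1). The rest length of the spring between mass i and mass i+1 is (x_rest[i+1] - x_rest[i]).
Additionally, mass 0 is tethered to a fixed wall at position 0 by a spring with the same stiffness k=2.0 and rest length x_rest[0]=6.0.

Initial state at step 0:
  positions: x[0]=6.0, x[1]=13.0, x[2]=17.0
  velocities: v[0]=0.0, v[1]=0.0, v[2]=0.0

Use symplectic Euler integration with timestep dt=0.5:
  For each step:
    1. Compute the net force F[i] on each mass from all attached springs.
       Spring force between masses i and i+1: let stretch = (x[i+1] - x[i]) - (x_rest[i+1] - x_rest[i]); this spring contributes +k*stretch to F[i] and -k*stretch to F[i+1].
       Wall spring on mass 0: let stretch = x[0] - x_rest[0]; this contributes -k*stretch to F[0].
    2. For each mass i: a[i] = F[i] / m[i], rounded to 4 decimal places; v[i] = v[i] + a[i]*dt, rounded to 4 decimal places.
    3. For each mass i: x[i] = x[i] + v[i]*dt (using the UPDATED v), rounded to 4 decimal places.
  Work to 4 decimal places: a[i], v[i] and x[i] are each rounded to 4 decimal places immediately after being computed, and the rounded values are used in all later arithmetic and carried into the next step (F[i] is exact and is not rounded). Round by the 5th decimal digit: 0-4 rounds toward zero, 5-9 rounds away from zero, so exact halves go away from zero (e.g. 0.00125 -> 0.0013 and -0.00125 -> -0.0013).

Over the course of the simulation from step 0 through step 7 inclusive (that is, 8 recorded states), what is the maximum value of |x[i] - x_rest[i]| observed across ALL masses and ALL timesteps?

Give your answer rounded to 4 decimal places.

Step 0: x=[6.0000 13.0000 17.0000] v=[0.0000 0.0000 0.0000]
Step 1: x=[6.5000 11.5000 18.0000] v=[1.0000 -3.0000 2.0000]
Step 2: x=[6.2500 10.7500 18.7500] v=[-0.5000 -1.5000 1.5000]
Step 3: x=[5.1250 11.7500 18.5000] v=[-2.2500 2.0000 -0.5000]
Step 4: x=[4.7500 12.8125 17.8750] v=[-0.7500 2.1250 -1.2500]
Step 5: x=[6.0313 12.3750 17.7188] v=[2.5625 -0.8750 -0.3125]
Step 6: x=[7.4688 11.4376 17.8907] v=[2.8749 -1.8749 0.3437]
Step 7: x=[7.1563 11.7423 17.8360] v=[-0.6251 0.6094 -0.1094]
Max displacement = 1.4688

Answer: 1.4688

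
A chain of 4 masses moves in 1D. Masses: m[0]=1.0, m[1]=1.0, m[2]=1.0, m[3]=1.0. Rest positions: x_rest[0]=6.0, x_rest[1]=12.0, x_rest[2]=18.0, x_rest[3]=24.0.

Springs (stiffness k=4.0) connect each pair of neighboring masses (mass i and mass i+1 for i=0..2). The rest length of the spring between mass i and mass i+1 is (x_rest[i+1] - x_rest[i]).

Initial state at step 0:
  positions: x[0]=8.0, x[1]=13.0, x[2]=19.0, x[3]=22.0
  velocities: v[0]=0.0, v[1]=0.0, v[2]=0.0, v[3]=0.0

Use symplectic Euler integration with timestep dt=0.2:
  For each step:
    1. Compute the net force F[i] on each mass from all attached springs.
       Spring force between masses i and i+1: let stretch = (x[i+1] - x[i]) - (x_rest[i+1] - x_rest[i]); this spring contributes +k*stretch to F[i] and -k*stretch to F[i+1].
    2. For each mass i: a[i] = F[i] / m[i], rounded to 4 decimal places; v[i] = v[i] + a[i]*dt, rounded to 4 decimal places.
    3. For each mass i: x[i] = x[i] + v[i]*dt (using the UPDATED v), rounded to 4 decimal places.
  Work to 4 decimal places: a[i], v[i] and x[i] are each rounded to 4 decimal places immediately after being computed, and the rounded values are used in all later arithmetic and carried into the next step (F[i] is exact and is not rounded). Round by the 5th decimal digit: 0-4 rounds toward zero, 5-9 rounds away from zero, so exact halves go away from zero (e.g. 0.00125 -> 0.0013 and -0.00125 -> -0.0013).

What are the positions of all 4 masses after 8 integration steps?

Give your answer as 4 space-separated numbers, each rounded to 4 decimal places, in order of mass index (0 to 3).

Step 0: x=[8.0000 13.0000 19.0000 22.0000] v=[0.0000 0.0000 0.0000 0.0000]
Step 1: x=[7.8400 13.1600 18.5200 22.4800] v=[-0.8000 0.8000 -2.4000 2.4000]
Step 2: x=[7.5712 13.3264 17.8160 23.2864] v=[-1.3440 0.8320 -3.5200 4.0320]
Step 3: x=[7.2632 13.2903 17.2689 24.1775] v=[-1.5398 -0.1805 -2.7354 4.4557]
Step 4: x=[6.9596 12.9264 17.1906 24.9233] v=[-1.5181 -1.8193 -0.3914 3.7288]
Step 5: x=[6.6507 12.2901 17.6673 25.3918] v=[-1.5447 -3.1814 2.3834 2.3426]
Step 6: x=[6.2841 11.6119 18.5195 25.5844] v=[-1.8332 -3.3912 4.2612 0.9630]
Step 7: x=[5.8099 11.1864 19.3969 25.6066] v=[-2.3710 -2.1274 4.3870 0.1111]
Step 8: x=[5.2359 11.2144 19.9542 25.5953] v=[-2.8698 0.1398 2.7864 -0.0567]

Answer: 5.2359 11.2144 19.9542 25.5953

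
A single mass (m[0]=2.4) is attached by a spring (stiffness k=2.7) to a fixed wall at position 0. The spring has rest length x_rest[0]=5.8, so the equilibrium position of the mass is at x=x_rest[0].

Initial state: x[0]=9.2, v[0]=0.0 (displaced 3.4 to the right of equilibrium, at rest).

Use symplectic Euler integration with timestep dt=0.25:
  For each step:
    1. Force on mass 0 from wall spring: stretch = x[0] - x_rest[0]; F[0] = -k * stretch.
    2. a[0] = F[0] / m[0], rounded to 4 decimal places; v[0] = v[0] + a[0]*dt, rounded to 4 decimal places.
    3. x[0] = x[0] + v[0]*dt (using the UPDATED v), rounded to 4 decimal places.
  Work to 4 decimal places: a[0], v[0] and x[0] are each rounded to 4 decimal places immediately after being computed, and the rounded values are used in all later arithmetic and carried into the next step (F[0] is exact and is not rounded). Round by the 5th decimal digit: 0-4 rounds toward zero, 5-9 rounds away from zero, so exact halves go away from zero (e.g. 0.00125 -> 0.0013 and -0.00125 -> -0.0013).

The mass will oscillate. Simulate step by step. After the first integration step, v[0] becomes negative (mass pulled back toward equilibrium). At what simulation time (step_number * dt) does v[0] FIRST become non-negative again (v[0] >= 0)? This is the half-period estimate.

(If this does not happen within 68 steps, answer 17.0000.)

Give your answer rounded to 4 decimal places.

Answer: 3.0000

Derivation:
Step 0: x=[9.2000] v=[0.0000]
Step 1: x=[8.9609] v=[-0.9563]
Step 2: x=[8.4996] v=[-1.8453]
Step 3: x=[7.8485] v=[-2.6046]
Step 4: x=[7.0533] v=[-3.1808]
Step 5: x=[6.1700] v=[-3.5333]
Step 6: x=[5.2607] v=[-3.6374]
Step 7: x=[4.3893] v=[-3.4857]
Step 8: x=[3.6171] v=[-3.0890]
Step 9: x=[2.9983] v=[-2.4751]
Step 10: x=[2.5765] v=[-1.6871]
Step 11: x=[2.3814] v=[-0.7805]
Step 12: x=[2.4267] v=[0.1810]
First v>=0 after going negative at step 12, time=3.0000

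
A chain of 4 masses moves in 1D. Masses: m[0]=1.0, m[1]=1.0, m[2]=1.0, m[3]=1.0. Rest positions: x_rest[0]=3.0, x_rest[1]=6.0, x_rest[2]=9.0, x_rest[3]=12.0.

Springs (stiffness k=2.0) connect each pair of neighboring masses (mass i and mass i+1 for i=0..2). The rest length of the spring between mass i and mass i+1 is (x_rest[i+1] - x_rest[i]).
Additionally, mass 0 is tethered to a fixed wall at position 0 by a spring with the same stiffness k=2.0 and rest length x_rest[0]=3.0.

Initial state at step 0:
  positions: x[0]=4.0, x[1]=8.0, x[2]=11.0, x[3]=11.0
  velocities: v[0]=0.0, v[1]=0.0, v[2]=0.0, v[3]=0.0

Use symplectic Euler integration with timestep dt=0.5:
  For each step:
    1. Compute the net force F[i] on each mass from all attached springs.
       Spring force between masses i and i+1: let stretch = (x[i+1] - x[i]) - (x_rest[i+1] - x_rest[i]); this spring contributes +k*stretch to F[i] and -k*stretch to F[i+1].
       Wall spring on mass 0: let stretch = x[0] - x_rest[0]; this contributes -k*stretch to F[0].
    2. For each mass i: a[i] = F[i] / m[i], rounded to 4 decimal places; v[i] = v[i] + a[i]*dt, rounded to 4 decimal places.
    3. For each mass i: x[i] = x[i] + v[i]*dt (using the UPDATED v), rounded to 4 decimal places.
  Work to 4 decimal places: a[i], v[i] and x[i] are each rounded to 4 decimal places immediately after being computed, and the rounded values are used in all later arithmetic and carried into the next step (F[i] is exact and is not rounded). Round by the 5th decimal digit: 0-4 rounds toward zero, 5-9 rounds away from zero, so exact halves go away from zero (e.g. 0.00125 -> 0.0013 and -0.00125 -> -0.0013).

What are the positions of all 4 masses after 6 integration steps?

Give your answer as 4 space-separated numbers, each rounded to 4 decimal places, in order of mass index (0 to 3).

Answer: 2.2500 6.5469 8.9688 11.8594

Derivation:
Step 0: x=[4.0000 8.0000 11.0000 11.0000] v=[0.0000 0.0000 0.0000 0.0000]
Step 1: x=[4.0000 7.5000 9.5000 12.5000] v=[0.0000 -1.0000 -3.0000 3.0000]
Step 2: x=[3.7500 6.2500 8.5000 14.0000] v=[-0.5000 -2.5000 -2.0000 3.0000]
Step 3: x=[2.8750 4.8750 9.1250 14.2500] v=[-1.7500 -2.7500 1.2500 0.5000]
Step 4: x=[1.5625 4.6250 10.1875 13.4375] v=[-2.6250 -0.5000 2.1250 -1.6250]
Step 5: x=[1.0000 5.6250 10.0938 12.5000] v=[-1.1250 2.0000 -0.1875 -1.8750]
Step 6: x=[2.2500 6.5469 8.9688 11.8594] v=[2.5000 1.8438 -2.2501 -1.2812]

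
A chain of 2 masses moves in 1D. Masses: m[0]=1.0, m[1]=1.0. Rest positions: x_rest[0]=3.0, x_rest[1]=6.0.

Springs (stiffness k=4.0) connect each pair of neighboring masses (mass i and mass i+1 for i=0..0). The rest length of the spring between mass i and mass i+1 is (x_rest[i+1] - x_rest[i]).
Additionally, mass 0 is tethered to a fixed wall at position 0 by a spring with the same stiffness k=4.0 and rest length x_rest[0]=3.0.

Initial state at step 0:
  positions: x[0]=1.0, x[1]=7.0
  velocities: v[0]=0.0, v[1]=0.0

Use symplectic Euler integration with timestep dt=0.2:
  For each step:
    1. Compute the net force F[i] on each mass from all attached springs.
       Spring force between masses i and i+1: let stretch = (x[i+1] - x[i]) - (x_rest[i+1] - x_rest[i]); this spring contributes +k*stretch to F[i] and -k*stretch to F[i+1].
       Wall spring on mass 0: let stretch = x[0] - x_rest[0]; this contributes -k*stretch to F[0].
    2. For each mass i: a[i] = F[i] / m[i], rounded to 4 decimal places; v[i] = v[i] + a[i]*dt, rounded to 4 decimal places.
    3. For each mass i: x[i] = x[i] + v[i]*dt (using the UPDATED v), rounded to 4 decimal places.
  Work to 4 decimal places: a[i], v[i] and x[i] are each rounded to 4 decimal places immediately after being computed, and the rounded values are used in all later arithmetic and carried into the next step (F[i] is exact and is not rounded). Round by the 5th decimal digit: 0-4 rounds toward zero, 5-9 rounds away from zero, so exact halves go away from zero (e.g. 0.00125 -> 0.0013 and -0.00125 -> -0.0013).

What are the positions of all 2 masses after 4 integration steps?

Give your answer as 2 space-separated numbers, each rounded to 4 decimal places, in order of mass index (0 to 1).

Answer: 4.9245 4.7059

Derivation:
Step 0: x=[1.0000 7.0000] v=[0.0000 0.0000]
Step 1: x=[1.8000 6.5200] v=[4.0000 -2.4000]
Step 2: x=[3.0672 5.7648] v=[6.3360 -3.7760]
Step 3: x=[4.2753 5.0580] v=[6.0403 -3.5341]
Step 4: x=[4.9245 4.7059] v=[3.2462 -1.7603]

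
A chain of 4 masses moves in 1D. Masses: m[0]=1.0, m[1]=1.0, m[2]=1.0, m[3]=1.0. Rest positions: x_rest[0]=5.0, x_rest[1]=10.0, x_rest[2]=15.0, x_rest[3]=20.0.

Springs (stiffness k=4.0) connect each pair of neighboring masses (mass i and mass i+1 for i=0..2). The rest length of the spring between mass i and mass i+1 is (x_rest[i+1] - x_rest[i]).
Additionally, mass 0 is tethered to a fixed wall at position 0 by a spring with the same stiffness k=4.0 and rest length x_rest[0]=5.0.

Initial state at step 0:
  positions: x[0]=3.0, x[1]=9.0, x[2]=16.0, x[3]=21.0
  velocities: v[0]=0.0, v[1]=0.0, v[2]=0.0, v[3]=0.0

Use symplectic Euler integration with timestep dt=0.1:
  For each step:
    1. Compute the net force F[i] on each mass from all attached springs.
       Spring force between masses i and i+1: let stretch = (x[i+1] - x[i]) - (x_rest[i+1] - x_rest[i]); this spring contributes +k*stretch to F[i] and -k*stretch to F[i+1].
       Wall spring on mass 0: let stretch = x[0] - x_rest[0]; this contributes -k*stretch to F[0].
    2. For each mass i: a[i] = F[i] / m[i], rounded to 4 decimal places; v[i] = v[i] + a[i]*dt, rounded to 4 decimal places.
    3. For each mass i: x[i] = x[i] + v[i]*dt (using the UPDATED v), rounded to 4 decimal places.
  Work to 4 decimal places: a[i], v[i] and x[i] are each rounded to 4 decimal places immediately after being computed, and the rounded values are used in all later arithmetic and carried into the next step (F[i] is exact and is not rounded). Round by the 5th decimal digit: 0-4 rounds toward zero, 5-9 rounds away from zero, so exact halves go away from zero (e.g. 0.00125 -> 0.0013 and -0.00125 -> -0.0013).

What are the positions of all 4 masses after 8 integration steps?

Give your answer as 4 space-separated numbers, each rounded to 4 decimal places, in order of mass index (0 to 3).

Answer: 5.8866 10.1540 14.4572 20.5112

Derivation:
Step 0: x=[3.0000 9.0000 16.0000 21.0000] v=[0.0000 0.0000 0.0000 0.0000]
Step 1: x=[3.1200 9.0400 15.9200 21.0000] v=[1.2000 0.4000 -0.8000 0.0000]
Step 2: x=[3.3520 9.1184 15.7680 20.9968] v=[2.3200 0.7840 -1.5200 -0.0320]
Step 3: x=[3.6806 9.2321 15.5592 20.9845] v=[3.2858 1.1373 -2.0883 -0.1235]
Step 4: x=[4.0840 9.3769 15.3143 20.9551] v=[4.0342 1.4475 -2.4490 -0.2936]
Step 5: x=[4.5358 9.5474 15.0575 20.9001] v=[4.5178 1.7053 -2.5676 -0.5499]
Step 6: x=[5.0066 9.7379 14.8140 20.8114] v=[4.7081 1.9047 -2.4346 -0.8869]
Step 7: x=[5.4664 9.9422 14.6074 20.6828] v=[4.5980 2.0426 -2.0661 -1.2859]
Step 8: x=[5.8866 10.1540 14.4572 20.5112] v=[4.2018 2.1184 -1.5020 -1.7161]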